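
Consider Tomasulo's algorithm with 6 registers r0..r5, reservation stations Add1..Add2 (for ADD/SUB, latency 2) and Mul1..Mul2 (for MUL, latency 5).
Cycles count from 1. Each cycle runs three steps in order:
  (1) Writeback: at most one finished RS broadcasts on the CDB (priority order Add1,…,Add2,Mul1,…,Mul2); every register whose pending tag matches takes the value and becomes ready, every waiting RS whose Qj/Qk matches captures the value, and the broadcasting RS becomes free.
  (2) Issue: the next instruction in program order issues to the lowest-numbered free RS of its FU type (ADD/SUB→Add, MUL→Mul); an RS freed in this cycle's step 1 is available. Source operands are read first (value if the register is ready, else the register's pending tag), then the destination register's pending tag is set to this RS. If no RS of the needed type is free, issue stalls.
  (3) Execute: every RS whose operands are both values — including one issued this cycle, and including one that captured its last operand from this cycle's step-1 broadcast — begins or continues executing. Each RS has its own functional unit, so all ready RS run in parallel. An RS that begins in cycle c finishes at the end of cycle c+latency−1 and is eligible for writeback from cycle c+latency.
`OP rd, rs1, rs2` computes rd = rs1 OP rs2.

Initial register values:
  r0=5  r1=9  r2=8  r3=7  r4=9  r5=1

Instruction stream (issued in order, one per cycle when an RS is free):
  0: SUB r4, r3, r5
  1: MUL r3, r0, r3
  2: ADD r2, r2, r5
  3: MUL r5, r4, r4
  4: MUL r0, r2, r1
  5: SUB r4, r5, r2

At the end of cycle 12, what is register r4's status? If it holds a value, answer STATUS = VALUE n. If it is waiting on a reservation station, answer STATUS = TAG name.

STATUS = VALUE 27

  c1: issue SUB r4<-Add1  regs: r0:5,r1:9,r2:8,r3:7,r4:Add1,r5:1
  c2: issue MUL r3<-Mul1  regs: r0:5,r1:9,r2:8,r3:Mul1,r4:Add1,r5:1
  c3: CDB Add1=6; issue ADD r2<-Add1  regs: r0:5,r1:9,r2:Add1,r3:Mul1,r4:6,r5:1
  c4: issue MUL r5<-Mul2  regs: r0:5,r1:9,r2:Add1,r3:Mul1,r4:6,r5:Mul2
  c5: CDB Add1=9; stall  regs: r0:5,r1:9,r2:9,r3:Mul1,r4:6,r5:Mul2
  c6: stall  regs: r0:5,r1:9,r2:9,r3:Mul1,r4:6,r5:Mul2
  c7: CDB Mul1=35; issue MUL r0<-Mul1  regs: r0:Mul1,r1:9,r2:9,r3:35,r4:6,r5:Mul2
  c8: issue SUB r4<-Add1  regs: r0:Mul1,r1:9,r2:9,r3:35,r4:Add1,r5:Mul2
  c9: CDB Mul2=36  regs: r0:Mul1,r1:9,r2:9,r3:35,r4:Add1,r5:36
  c10: -  regs: r0:Mul1,r1:9,r2:9,r3:35,r4:Add1,r5:36
  c11: CDB Add1=27  regs: r0:Mul1,r1:9,r2:9,r3:35,r4:27,r5:36
  c12: CDB Mul1=81  regs: r0:81,r1:9,r2:9,r3:35,r4:27,r5:36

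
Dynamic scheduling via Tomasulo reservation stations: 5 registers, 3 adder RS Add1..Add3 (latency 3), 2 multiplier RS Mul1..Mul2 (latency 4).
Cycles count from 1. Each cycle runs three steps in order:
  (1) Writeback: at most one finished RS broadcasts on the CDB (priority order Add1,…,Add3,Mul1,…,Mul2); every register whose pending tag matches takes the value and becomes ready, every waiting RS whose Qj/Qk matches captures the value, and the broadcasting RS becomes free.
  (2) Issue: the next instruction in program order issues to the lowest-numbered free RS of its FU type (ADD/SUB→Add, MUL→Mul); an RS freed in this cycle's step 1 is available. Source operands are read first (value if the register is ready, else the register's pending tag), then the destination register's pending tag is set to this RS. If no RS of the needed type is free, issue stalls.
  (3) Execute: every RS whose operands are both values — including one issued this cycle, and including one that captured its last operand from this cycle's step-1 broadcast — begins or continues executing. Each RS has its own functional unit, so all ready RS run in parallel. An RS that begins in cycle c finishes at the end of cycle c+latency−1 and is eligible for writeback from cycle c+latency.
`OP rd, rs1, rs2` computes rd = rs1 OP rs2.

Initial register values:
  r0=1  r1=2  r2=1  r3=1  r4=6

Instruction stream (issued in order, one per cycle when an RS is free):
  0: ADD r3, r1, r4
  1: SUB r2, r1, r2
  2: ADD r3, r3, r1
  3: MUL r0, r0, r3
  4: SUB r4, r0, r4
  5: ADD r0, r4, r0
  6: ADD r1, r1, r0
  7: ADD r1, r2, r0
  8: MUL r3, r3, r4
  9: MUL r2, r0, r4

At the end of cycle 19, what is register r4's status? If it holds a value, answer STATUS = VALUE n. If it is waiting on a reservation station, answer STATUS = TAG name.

STATUS = VALUE 4

  c1: issue ADD r3<-Add1  regs: r0:1,r1:2,r2:1,r3:Add1,r4:6
  c2: issue SUB r2<-Add2  regs: r0:1,r1:2,r2:Add2,r3:Add1,r4:6
  c3: issue ADD r3<-Add3  regs: r0:1,r1:2,r2:Add2,r3:Add3,r4:6
  c4: CDB Add1=8; issue MUL r0<-Mul1  regs: r0:Mul1,r1:2,r2:Add2,r3:Add3,r4:6
  c5: CDB Add2=1; issue SUB r4<-Add1  regs: r0:Mul1,r1:2,r2:1,r3:Add3,r4:Add1
  c6: issue ADD r0<-Add2  regs: r0:Add2,r1:2,r2:1,r3:Add3,r4:Add1
  c7: CDB Add3=10; issue ADD r1<-Add3  regs: r0:Add2,r1:Add3,r2:1,r3:10,r4:Add1
  c8: stall  regs: r0:Add2,r1:Add3,r2:1,r3:10,r4:Add1
  c9: stall  regs: r0:Add2,r1:Add3,r2:1,r3:10,r4:Add1
  c10: stall  regs: r0:Add2,r1:Add3,r2:1,r3:10,r4:Add1
  c11: CDB Mul1=10; stall  regs: r0:Add2,r1:Add3,r2:1,r3:10,r4:Add1
  c12: stall  regs: r0:Add2,r1:Add3,r2:1,r3:10,r4:Add1
  c13: stall  regs: r0:Add2,r1:Add3,r2:1,r3:10,r4:Add1
  c14: CDB Add1=4; issue ADD r1<-Add1  regs: r0:Add2,r1:Add1,r2:1,r3:10,r4:4
  c15: issue MUL r3<-Mul1  regs: r0:Add2,r1:Add1,r2:1,r3:Mul1,r4:4
  c16: issue MUL r2<-Mul2  regs: r0:Add2,r1:Add1,r2:Mul2,r3:Mul1,r4:4
  c17: CDB Add2=14  regs: r0:14,r1:Add1,r2:Mul2,r3:Mul1,r4:4
  c18: -  regs: r0:14,r1:Add1,r2:Mul2,r3:Mul1,r4:4
  c19: CDB Mul1=40  regs: r0:14,r1:Add1,r2:Mul2,r3:40,r4:4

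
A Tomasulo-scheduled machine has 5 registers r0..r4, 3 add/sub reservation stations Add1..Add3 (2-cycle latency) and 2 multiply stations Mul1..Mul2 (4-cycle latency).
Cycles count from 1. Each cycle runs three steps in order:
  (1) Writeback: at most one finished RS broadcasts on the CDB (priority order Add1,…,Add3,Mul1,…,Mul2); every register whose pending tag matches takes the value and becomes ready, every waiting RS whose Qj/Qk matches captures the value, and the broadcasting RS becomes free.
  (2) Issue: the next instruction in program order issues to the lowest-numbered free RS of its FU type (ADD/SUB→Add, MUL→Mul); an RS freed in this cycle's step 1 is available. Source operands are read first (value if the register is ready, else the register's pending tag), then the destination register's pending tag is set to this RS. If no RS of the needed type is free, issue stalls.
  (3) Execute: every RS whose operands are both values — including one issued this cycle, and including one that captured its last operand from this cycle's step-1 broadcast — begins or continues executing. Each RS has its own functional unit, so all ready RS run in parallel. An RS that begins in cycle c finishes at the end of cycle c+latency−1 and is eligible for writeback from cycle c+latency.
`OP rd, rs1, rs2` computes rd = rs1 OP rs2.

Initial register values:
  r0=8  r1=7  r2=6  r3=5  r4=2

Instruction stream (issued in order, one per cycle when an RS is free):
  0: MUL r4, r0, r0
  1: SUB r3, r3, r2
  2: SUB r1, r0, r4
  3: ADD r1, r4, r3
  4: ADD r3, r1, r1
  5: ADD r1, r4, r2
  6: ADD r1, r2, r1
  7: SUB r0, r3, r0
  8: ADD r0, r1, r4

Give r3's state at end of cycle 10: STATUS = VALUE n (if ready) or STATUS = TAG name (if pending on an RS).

c1: issue MUL r4<-Mul1 | r0:8,r1:7,r2:6,r3:5,r4:Mul1
c2: issue SUB r3<-Add1 | r0:8,r1:7,r2:6,r3:Add1,r4:Mul1
c3: issue SUB r1<-Add2 | r0:8,r1:Add2,r2:6,r3:Add1,r4:Mul1
c4: CDB Add1=-1; issue ADD r1<-Add1 | r0:8,r1:Add1,r2:6,r3:-1,r4:Mul1
c5: CDB Mul1=64; issue ADD r3<-Add3 | r0:8,r1:Add1,r2:6,r3:Add3,r4:64
c6: stall | r0:8,r1:Add1,r2:6,r3:Add3,r4:64
c7: CDB Add1=63; issue ADD r1<-Add1 | r0:8,r1:Add1,r2:6,r3:Add3,r4:64
c8: CDB Add2=-56; issue ADD r1<-Add2 | r0:8,r1:Add2,r2:6,r3:Add3,r4:64
c9: CDB Add1=70; issue SUB r0<-Add1 | r0:Add1,r1:Add2,r2:6,r3:Add3,r4:64
c10: CDB Add3=126; issue ADD r0<-Add3 | r0:Add3,r1:Add2,r2:6,r3:126,r4:64

STATUS = VALUE 126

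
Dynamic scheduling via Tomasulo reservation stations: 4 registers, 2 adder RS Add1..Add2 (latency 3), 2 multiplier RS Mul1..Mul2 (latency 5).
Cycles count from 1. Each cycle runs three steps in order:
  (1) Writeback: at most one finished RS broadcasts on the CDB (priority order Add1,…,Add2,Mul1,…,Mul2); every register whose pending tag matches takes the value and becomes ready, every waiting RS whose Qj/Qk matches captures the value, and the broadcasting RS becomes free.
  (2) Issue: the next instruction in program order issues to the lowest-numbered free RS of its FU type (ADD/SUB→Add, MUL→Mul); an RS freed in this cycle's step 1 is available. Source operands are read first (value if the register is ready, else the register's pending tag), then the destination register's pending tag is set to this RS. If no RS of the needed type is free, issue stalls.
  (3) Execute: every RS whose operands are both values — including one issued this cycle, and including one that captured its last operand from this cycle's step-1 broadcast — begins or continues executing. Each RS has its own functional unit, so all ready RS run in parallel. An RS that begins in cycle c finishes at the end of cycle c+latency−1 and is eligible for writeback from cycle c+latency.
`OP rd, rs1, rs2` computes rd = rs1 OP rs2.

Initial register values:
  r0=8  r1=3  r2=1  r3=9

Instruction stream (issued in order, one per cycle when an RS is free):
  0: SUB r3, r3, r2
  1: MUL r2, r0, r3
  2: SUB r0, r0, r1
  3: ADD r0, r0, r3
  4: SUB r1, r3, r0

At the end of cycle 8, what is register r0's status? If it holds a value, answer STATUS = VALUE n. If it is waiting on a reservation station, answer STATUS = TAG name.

cycle 1: issue SUB r3<-Add1 // r0:8,r1:3,r2:1,r3:Add1
cycle 2: issue MUL r2<-Mul1 // r0:8,r1:3,r2:Mul1,r3:Add1
cycle 3: issue SUB r0<-Add2 // r0:Add2,r1:3,r2:Mul1,r3:Add1
cycle 4: CDB Add1=8; issue ADD r0<-Add1 // r0:Add1,r1:3,r2:Mul1,r3:8
cycle 5: stall // r0:Add1,r1:3,r2:Mul1,r3:8
cycle 6: CDB Add2=5; issue SUB r1<-Add2 // r0:Add1,r1:Add2,r2:Mul1,r3:8
cycle 7: - // r0:Add1,r1:Add2,r2:Mul1,r3:8
cycle 8: - // r0:Add1,r1:Add2,r2:Mul1,r3:8

STATUS = TAG Add1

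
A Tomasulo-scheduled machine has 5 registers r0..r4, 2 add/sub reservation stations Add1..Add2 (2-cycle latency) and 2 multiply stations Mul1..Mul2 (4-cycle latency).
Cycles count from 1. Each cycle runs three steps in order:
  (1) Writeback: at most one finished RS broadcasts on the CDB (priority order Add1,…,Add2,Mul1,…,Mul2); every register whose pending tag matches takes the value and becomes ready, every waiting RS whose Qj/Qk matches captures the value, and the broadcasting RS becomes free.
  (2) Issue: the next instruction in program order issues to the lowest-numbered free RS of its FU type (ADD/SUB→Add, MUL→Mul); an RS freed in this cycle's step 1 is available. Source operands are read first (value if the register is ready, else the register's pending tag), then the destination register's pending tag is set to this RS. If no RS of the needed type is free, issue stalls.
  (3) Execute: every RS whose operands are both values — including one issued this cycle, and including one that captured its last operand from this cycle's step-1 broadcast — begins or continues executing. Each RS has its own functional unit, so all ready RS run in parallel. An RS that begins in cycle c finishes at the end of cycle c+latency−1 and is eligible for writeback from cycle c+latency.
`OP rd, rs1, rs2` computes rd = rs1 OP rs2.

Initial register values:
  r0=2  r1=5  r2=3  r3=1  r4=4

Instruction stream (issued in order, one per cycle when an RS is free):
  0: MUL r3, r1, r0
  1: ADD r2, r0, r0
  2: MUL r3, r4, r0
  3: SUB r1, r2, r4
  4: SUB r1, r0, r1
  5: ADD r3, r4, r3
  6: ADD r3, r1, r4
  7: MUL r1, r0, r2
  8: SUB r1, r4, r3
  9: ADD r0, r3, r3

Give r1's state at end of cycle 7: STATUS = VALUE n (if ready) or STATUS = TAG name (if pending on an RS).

STATUS = TAG Add2

c1: issue MUL r3<-Mul1 | r0:2,r1:5,r2:3,r3:Mul1,r4:4
c2: issue ADD r2<-Add1 | r0:2,r1:5,r2:Add1,r3:Mul1,r4:4
c3: issue MUL r3<-Mul2 | r0:2,r1:5,r2:Add1,r3:Mul2,r4:4
c4: CDB Add1=4; issue SUB r1<-Add1 | r0:2,r1:Add1,r2:4,r3:Mul2,r4:4
c5: CDB Mul1=10; issue SUB r1<-Add2 | r0:2,r1:Add2,r2:4,r3:Mul2,r4:4
c6: CDB Add1=0; issue ADD r3<-Add1 | r0:2,r1:Add2,r2:4,r3:Add1,r4:4
c7: CDB Mul2=8; stall | r0:2,r1:Add2,r2:4,r3:Add1,r4:4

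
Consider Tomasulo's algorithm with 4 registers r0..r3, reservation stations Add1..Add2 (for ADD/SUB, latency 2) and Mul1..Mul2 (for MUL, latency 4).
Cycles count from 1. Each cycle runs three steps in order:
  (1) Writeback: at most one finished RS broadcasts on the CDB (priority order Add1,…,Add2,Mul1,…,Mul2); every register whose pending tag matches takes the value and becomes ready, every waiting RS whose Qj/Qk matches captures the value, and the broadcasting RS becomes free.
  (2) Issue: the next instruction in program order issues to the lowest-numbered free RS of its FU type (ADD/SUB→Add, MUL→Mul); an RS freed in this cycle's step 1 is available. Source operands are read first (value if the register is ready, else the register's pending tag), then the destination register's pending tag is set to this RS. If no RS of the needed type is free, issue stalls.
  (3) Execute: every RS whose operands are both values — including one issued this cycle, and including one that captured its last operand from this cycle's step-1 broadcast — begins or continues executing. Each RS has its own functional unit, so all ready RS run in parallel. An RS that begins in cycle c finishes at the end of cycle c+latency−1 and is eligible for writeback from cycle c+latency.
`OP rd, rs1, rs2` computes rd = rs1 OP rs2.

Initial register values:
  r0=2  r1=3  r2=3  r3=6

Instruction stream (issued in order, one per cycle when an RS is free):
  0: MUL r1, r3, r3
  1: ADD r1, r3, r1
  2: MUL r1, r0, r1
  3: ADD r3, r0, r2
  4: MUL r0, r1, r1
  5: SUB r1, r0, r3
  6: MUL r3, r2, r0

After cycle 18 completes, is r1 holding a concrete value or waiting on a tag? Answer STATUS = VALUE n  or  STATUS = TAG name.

  c1: issue MUL r1<-Mul1  regs: r0:2,r1:Mul1,r2:3,r3:6
  c2: issue ADD r1<-Add1  regs: r0:2,r1:Add1,r2:3,r3:6
  c3: issue MUL r1<-Mul2  regs: r0:2,r1:Mul2,r2:3,r3:6
  c4: issue ADD r3<-Add2  regs: r0:2,r1:Mul2,r2:3,r3:Add2
  c5: CDB Mul1=36; issue MUL r0<-Mul1  regs: r0:Mul1,r1:Mul2,r2:3,r3:Add2
  c6: CDB Add2=5; issue SUB r1<-Add2  regs: r0:Mul1,r1:Add2,r2:3,r3:5
  c7: CDB Add1=42; stall  regs: r0:Mul1,r1:Add2,r2:3,r3:5
  c8: stall  regs: r0:Mul1,r1:Add2,r2:3,r3:5
  c9: stall  regs: r0:Mul1,r1:Add2,r2:3,r3:5
  c10: stall  regs: r0:Mul1,r1:Add2,r2:3,r3:5
  c11: CDB Mul2=84; issue MUL r3<-Mul2  regs: r0:Mul1,r1:Add2,r2:3,r3:Mul2
  c12: -  regs: r0:Mul1,r1:Add2,r2:3,r3:Mul2
  c13: -  regs: r0:Mul1,r1:Add2,r2:3,r3:Mul2
  c14: -  regs: r0:Mul1,r1:Add2,r2:3,r3:Mul2
  c15: CDB Mul1=7056  regs: r0:7056,r1:Add2,r2:3,r3:Mul2
  c16: -  regs: r0:7056,r1:Add2,r2:3,r3:Mul2
  c17: CDB Add2=7051  regs: r0:7056,r1:7051,r2:3,r3:Mul2
  c18: -  regs: r0:7056,r1:7051,r2:3,r3:Mul2

STATUS = VALUE 7051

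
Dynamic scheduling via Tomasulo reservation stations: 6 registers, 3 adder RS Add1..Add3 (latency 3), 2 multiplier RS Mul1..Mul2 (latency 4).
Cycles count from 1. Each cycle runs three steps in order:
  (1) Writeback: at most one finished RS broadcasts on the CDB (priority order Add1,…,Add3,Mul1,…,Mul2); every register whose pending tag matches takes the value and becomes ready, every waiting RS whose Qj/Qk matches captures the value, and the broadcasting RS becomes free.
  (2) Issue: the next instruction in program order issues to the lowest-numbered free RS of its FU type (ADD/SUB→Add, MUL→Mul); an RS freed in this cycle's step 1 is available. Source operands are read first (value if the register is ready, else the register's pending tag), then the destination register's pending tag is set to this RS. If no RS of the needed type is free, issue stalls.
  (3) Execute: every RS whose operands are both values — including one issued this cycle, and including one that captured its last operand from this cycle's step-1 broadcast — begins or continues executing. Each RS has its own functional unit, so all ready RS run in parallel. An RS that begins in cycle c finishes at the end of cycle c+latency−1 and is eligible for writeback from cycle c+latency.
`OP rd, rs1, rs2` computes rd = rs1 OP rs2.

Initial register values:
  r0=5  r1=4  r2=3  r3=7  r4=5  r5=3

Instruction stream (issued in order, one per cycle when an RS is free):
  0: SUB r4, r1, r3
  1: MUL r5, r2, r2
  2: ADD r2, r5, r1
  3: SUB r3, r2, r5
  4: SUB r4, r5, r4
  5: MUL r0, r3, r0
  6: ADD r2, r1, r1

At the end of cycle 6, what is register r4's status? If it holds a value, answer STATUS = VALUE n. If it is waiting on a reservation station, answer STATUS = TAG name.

  c1: issue SUB r4<-Add1  regs: r0:5,r1:4,r2:3,r3:7,r4:Add1,r5:3
  c2: issue MUL r5<-Mul1  regs: r0:5,r1:4,r2:3,r3:7,r4:Add1,r5:Mul1
  c3: issue ADD r2<-Add2  regs: r0:5,r1:4,r2:Add2,r3:7,r4:Add1,r5:Mul1
  c4: CDB Add1=-3; issue SUB r3<-Add1  regs: r0:5,r1:4,r2:Add2,r3:Add1,r4:-3,r5:Mul1
  c5: issue SUB r4<-Add3  regs: r0:5,r1:4,r2:Add2,r3:Add1,r4:Add3,r5:Mul1
  c6: CDB Mul1=9; issue MUL r0<-Mul1  regs: r0:Mul1,r1:4,r2:Add2,r3:Add1,r4:Add3,r5:9

STATUS = TAG Add3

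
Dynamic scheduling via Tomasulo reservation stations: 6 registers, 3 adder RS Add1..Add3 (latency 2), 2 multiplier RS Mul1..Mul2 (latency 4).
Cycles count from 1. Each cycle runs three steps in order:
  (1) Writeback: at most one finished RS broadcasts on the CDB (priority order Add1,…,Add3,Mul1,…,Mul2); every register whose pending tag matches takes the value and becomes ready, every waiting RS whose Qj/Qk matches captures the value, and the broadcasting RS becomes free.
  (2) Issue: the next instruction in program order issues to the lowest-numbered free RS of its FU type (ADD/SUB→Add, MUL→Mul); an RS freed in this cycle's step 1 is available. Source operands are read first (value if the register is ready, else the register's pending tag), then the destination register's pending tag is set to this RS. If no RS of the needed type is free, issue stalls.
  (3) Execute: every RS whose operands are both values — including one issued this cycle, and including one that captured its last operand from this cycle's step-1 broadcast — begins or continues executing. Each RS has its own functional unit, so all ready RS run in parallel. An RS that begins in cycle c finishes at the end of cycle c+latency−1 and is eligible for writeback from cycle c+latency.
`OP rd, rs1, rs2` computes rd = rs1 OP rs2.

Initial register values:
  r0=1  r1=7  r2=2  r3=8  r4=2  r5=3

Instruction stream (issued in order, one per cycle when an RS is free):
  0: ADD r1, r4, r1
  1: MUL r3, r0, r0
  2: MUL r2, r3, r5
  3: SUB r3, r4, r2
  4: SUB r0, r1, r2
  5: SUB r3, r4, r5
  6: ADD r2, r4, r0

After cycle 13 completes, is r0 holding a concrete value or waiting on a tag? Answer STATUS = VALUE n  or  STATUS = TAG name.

STATUS = VALUE 6

c1: issue ADD r1<-Add1 | r0:1,r1:Add1,r2:2,r3:8,r4:2,r5:3
c2: issue MUL r3<-Mul1 | r0:1,r1:Add1,r2:2,r3:Mul1,r4:2,r5:3
c3: CDB Add1=9; issue MUL r2<-Mul2 | r0:1,r1:9,r2:Mul2,r3:Mul1,r4:2,r5:3
c4: issue SUB r3<-Add1 | r0:1,r1:9,r2:Mul2,r3:Add1,r4:2,r5:3
c5: issue SUB r0<-Add2 | r0:Add2,r1:9,r2:Mul2,r3:Add1,r4:2,r5:3
c6: CDB Mul1=1; issue SUB r3<-Add3 | r0:Add2,r1:9,r2:Mul2,r3:Add3,r4:2,r5:3
c7: stall | r0:Add2,r1:9,r2:Mul2,r3:Add3,r4:2,r5:3
c8: CDB Add3=-1; issue ADD r2<-Add3 | r0:Add2,r1:9,r2:Add3,r3:-1,r4:2,r5:3
c9: - | r0:Add2,r1:9,r2:Add3,r3:-1,r4:2,r5:3
c10: CDB Mul2=3 | r0:Add2,r1:9,r2:Add3,r3:-1,r4:2,r5:3
c11: - | r0:Add2,r1:9,r2:Add3,r3:-1,r4:2,r5:3
c12: CDB Add1=-1 | r0:Add2,r1:9,r2:Add3,r3:-1,r4:2,r5:3
c13: CDB Add2=6 | r0:6,r1:9,r2:Add3,r3:-1,r4:2,r5:3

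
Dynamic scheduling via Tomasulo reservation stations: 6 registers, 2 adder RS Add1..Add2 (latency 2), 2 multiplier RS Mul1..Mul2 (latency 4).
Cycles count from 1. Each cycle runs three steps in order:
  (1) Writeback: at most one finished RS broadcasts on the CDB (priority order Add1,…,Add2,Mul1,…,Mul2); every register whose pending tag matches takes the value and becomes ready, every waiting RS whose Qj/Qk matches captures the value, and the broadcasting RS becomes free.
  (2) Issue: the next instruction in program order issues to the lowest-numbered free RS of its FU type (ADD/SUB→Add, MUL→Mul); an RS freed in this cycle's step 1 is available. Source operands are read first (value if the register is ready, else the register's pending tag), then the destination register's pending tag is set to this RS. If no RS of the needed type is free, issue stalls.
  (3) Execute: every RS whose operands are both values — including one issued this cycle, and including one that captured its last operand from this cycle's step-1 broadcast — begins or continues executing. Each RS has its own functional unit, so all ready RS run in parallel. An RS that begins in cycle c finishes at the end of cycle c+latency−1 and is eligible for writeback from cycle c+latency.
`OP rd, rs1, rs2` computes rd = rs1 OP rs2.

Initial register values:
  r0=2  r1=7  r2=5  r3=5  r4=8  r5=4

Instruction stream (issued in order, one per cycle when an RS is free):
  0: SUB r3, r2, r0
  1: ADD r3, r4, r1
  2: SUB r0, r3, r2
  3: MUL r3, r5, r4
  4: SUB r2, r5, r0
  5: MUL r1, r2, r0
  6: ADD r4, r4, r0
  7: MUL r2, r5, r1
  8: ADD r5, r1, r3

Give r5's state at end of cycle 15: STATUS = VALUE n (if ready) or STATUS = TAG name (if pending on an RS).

STATUS = VALUE -28

c1: issue SUB r3<-Add1 | r0:2,r1:7,r2:5,r3:Add1,r4:8,r5:4
c2: issue ADD r3<-Add2 | r0:2,r1:7,r2:5,r3:Add2,r4:8,r5:4
c3: CDB Add1=3; issue SUB r0<-Add1 | r0:Add1,r1:7,r2:5,r3:Add2,r4:8,r5:4
c4: CDB Add2=15; issue MUL r3<-Mul1 | r0:Add1,r1:7,r2:5,r3:Mul1,r4:8,r5:4
c5: issue SUB r2<-Add2 | r0:Add1,r1:7,r2:Add2,r3:Mul1,r4:8,r5:4
c6: CDB Add1=10; issue MUL r1<-Mul2 | r0:10,r1:Mul2,r2:Add2,r3:Mul1,r4:8,r5:4
c7: issue ADD r4<-Add1 | r0:10,r1:Mul2,r2:Add2,r3:Mul1,r4:Add1,r5:4
c8: CDB Add2=-6; stall | r0:10,r1:Mul2,r2:-6,r3:Mul1,r4:Add1,r5:4
c9: CDB Add1=18; stall | r0:10,r1:Mul2,r2:-6,r3:Mul1,r4:18,r5:4
c10: CDB Mul1=32; issue MUL r2<-Mul1 | r0:10,r1:Mul2,r2:Mul1,r3:32,r4:18,r5:4
c11: issue ADD r5<-Add1 | r0:10,r1:Mul2,r2:Mul1,r3:32,r4:18,r5:Add1
c12: CDB Mul2=-60 | r0:10,r1:-60,r2:Mul1,r3:32,r4:18,r5:Add1
c13: - | r0:10,r1:-60,r2:Mul1,r3:32,r4:18,r5:Add1
c14: CDB Add1=-28 | r0:10,r1:-60,r2:Mul1,r3:32,r4:18,r5:-28
c15: - | r0:10,r1:-60,r2:Mul1,r3:32,r4:18,r5:-28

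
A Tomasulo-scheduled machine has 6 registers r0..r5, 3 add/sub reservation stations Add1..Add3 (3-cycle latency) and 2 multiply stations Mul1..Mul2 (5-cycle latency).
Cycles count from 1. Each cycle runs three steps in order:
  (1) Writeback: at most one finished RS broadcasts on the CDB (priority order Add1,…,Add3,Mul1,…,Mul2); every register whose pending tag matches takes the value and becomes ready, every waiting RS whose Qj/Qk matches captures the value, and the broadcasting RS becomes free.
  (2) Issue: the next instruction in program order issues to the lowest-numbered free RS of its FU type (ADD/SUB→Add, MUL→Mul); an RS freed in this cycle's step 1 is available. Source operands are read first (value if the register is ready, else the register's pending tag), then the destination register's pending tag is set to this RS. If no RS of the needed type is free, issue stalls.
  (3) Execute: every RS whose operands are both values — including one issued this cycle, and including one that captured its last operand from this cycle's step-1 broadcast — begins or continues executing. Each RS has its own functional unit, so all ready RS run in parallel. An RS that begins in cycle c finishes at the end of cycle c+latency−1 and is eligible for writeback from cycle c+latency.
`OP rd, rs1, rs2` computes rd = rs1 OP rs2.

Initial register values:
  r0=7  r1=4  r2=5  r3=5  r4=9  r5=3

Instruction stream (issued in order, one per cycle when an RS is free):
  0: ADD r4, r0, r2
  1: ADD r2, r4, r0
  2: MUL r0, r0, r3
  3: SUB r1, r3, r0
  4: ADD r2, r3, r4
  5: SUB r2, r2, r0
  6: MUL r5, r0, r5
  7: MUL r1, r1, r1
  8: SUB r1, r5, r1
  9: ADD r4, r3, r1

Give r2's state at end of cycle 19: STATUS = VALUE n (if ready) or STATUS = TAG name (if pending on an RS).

cycle 1: issue ADD r4<-Add1 // r0:7,r1:4,r2:5,r3:5,r4:Add1,r5:3
cycle 2: issue ADD r2<-Add2 // r0:7,r1:4,r2:Add2,r3:5,r4:Add1,r5:3
cycle 3: issue MUL r0<-Mul1 // r0:Mul1,r1:4,r2:Add2,r3:5,r4:Add1,r5:3
cycle 4: CDB Add1=12; issue SUB r1<-Add1 // r0:Mul1,r1:Add1,r2:Add2,r3:5,r4:12,r5:3
cycle 5: issue ADD r2<-Add3 // r0:Mul1,r1:Add1,r2:Add3,r3:5,r4:12,r5:3
cycle 6: stall // r0:Mul1,r1:Add1,r2:Add3,r3:5,r4:12,r5:3
cycle 7: CDB Add2=19; issue SUB r2<-Add2 // r0:Mul1,r1:Add1,r2:Add2,r3:5,r4:12,r5:3
cycle 8: CDB Add3=17; issue MUL r5<-Mul2 // r0:Mul1,r1:Add1,r2:Add2,r3:5,r4:12,r5:Mul2
cycle 9: CDB Mul1=35; issue MUL r1<-Mul1 // r0:35,r1:Mul1,r2:Add2,r3:5,r4:12,r5:Mul2
cycle 10: issue SUB r1<-Add3 // r0:35,r1:Add3,r2:Add2,r3:5,r4:12,r5:Mul2
cycle 11: stall // r0:35,r1:Add3,r2:Add2,r3:5,r4:12,r5:Mul2
cycle 12: CDB Add1=-30; issue ADD r4<-Add1 // r0:35,r1:Add3,r2:Add2,r3:5,r4:Add1,r5:Mul2
cycle 13: CDB Add2=-18 // r0:35,r1:Add3,r2:-18,r3:5,r4:Add1,r5:Mul2
cycle 14: CDB Mul2=105 // r0:35,r1:Add3,r2:-18,r3:5,r4:Add1,r5:105
cycle 15: - // r0:35,r1:Add3,r2:-18,r3:5,r4:Add1,r5:105
cycle 16: - // r0:35,r1:Add3,r2:-18,r3:5,r4:Add1,r5:105
cycle 17: CDB Mul1=900 // r0:35,r1:Add3,r2:-18,r3:5,r4:Add1,r5:105
cycle 18: - // r0:35,r1:Add3,r2:-18,r3:5,r4:Add1,r5:105
cycle 19: - // r0:35,r1:Add3,r2:-18,r3:5,r4:Add1,r5:105

STATUS = VALUE -18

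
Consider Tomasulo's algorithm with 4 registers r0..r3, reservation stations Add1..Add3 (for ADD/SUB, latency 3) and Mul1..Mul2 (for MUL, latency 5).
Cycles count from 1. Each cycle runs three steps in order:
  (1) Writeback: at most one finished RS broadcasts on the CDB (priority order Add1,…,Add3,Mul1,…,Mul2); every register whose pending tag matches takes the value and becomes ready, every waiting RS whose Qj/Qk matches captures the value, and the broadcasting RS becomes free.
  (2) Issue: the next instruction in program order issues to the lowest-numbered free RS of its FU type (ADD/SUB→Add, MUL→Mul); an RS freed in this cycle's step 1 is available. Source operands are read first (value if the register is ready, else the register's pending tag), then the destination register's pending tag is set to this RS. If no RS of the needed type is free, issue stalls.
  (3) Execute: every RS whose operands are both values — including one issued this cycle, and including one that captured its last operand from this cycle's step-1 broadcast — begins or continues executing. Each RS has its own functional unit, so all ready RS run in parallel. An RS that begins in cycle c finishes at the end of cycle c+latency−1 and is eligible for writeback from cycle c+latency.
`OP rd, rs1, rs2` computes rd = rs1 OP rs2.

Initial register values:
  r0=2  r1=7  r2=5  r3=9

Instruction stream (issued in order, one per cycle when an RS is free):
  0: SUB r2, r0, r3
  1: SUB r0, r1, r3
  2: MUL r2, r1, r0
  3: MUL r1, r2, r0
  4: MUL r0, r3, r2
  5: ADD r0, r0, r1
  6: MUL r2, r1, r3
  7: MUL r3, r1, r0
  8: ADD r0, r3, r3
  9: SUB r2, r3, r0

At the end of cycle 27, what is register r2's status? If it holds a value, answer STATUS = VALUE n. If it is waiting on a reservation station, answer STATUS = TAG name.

STATUS = TAG Add3

cycle 1: issue SUB r2<-Add1 // r0:2,r1:7,r2:Add1,r3:9
cycle 2: issue SUB r0<-Add2 // r0:Add2,r1:7,r2:Add1,r3:9
cycle 3: issue MUL r2<-Mul1 // r0:Add2,r1:7,r2:Mul1,r3:9
cycle 4: CDB Add1=-7; issue MUL r1<-Mul2 // r0:Add2,r1:Mul2,r2:Mul1,r3:9
cycle 5: CDB Add2=-2; stall // r0:-2,r1:Mul2,r2:Mul1,r3:9
cycle 6: stall // r0:-2,r1:Mul2,r2:Mul1,r3:9
cycle 7: stall // r0:-2,r1:Mul2,r2:Mul1,r3:9
cycle 8: stall // r0:-2,r1:Mul2,r2:Mul1,r3:9
cycle 9: stall // r0:-2,r1:Mul2,r2:Mul1,r3:9
cycle 10: CDB Mul1=-14; issue MUL r0<-Mul1 // r0:Mul1,r1:Mul2,r2:-14,r3:9
cycle 11: issue ADD r0<-Add1 // r0:Add1,r1:Mul2,r2:-14,r3:9
cycle 12: stall // r0:Add1,r1:Mul2,r2:-14,r3:9
cycle 13: stall // r0:Add1,r1:Mul2,r2:-14,r3:9
cycle 14: stall // r0:Add1,r1:Mul2,r2:-14,r3:9
cycle 15: CDB Mul1=-126; issue MUL r2<-Mul1 // r0:Add1,r1:Mul2,r2:Mul1,r3:9
cycle 16: CDB Mul2=28; issue MUL r3<-Mul2 // r0:Add1,r1:28,r2:Mul1,r3:Mul2
cycle 17: issue ADD r0<-Add2 // r0:Add2,r1:28,r2:Mul1,r3:Mul2
cycle 18: issue SUB r2<-Add3 // r0:Add2,r1:28,r2:Add3,r3:Mul2
cycle 19: CDB Add1=-98 // r0:Add2,r1:28,r2:Add3,r3:Mul2
cycle 20: - // r0:Add2,r1:28,r2:Add3,r3:Mul2
cycle 21: CDB Mul1=252 // r0:Add2,r1:28,r2:Add3,r3:Mul2
cycle 22: - // r0:Add2,r1:28,r2:Add3,r3:Mul2
cycle 23: - // r0:Add2,r1:28,r2:Add3,r3:Mul2
cycle 24: CDB Mul2=-2744 // r0:Add2,r1:28,r2:Add3,r3:-2744
cycle 25: - // r0:Add2,r1:28,r2:Add3,r3:-2744
cycle 26: - // r0:Add2,r1:28,r2:Add3,r3:-2744
cycle 27: CDB Add2=-5488 // r0:-5488,r1:28,r2:Add3,r3:-2744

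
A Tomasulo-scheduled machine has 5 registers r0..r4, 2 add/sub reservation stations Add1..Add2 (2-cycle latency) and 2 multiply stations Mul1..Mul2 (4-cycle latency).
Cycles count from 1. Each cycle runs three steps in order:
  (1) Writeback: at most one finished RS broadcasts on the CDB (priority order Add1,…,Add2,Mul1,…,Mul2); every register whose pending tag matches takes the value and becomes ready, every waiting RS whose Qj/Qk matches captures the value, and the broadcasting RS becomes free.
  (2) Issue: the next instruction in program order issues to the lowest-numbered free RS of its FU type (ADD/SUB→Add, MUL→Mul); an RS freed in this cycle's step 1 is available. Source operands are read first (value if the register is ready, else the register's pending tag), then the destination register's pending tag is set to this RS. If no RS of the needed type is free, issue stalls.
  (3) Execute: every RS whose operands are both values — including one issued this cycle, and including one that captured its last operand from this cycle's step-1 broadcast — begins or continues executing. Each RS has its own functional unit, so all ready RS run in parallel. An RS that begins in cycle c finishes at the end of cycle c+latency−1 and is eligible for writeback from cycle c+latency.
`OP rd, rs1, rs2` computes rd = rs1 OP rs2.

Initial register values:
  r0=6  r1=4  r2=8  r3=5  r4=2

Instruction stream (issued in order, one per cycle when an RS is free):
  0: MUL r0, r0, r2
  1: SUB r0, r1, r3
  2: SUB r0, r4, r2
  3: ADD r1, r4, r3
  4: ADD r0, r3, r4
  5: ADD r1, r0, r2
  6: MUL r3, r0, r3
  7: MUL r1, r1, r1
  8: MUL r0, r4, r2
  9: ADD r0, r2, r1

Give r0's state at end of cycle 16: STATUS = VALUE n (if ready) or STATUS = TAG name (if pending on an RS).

STATUS = VALUE 233

c1: issue MUL r0<-Mul1 | r0:Mul1,r1:4,r2:8,r3:5,r4:2
c2: issue SUB r0<-Add1 | r0:Add1,r1:4,r2:8,r3:5,r4:2
c3: issue SUB r0<-Add2 | r0:Add2,r1:4,r2:8,r3:5,r4:2
c4: CDB Add1=-1; issue ADD r1<-Add1 | r0:Add2,r1:Add1,r2:8,r3:5,r4:2
c5: CDB Add2=-6; issue ADD r0<-Add2 | r0:Add2,r1:Add1,r2:8,r3:5,r4:2
c6: CDB Add1=7; issue ADD r1<-Add1 | r0:Add2,r1:Add1,r2:8,r3:5,r4:2
c7: CDB Add2=7; issue MUL r3<-Mul2 | r0:7,r1:Add1,r2:8,r3:Mul2,r4:2
c8: CDB Mul1=48; issue MUL r1<-Mul1 | r0:7,r1:Mul1,r2:8,r3:Mul2,r4:2
c9: CDB Add1=15; stall | r0:7,r1:Mul1,r2:8,r3:Mul2,r4:2
c10: stall | r0:7,r1:Mul1,r2:8,r3:Mul2,r4:2
c11: CDB Mul2=35; issue MUL r0<-Mul2 | r0:Mul2,r1:Mul1,r2:8,r3:35,r4:2
c12: issue ADD r0<-Add1 | r0:Add1,r1:Mul1,r2:8,r3:35,r4:2
c13: CDB Mul1=225 | r0:Add1,r1:225,r2:8,r3:35,r4:2
c14: - | r0:Add1,r1:225,r2:8,r3:35,r4:2
c15: CDB Add1=233 | r0:233,r1:225,r2:8,r3:35,r4:2
c16: CDB Mul2=16 | r0:233,r1:225,r2:8,r3:35,r4:2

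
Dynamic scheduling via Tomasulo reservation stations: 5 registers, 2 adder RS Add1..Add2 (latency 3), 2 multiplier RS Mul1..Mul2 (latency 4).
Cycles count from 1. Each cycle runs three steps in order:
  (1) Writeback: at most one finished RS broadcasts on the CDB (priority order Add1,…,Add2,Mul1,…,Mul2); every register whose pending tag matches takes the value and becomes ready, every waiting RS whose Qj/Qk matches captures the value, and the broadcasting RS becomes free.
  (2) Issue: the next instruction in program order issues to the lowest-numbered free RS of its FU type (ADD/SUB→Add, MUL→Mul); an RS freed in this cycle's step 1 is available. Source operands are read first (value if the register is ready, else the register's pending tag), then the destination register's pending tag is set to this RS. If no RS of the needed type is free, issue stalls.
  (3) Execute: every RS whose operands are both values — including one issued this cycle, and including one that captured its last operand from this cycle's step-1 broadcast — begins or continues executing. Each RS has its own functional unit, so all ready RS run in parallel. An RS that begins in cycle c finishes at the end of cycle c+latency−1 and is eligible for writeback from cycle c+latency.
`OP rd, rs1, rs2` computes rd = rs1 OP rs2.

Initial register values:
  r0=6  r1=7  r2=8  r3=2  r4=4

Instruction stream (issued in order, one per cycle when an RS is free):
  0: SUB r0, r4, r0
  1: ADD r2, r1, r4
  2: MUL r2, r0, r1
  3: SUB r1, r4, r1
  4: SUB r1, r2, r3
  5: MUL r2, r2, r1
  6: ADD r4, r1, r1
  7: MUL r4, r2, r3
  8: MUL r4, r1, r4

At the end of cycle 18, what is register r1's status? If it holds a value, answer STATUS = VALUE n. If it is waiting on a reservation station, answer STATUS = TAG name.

cycle 1: issue SUB r0<-Add1 // r0:Add1,r1:7,r2:8,r3:2,r4:4
cycle 2: issue ADD r2<-Add2 // r0:Add1,r1:7,r2:Add2,r3:2,r4:4
cycle 3: issue MUL r2<-Mul1 // r0:Add1,r1:7,r2:Mul1,r3:2,r4:4
cycle 4: CDB Add1=-2; issue SUB r1<-Add1 // r0:-2,r1:Add1,r2:Mul1,r3:2,r4:4
cycle 5: CDB Add2=11; issue SUB r1<-Add2 // r0:-2,r1:Add2,r2:Mul1,r3:2,r4:4
cycle 6: issue MUL r2<-Mul2 // r0:-2,r1:Add2,r2:Mul2,r3:2,r4:4
cycle 7: CDB Add1=-3; issue ADD r4<-Add1 // r0:-2,r1:Add2,r2:Mul2,r3:2,r4:Add1
cycle 8: CDB Mul1=-14; issue MUL r4<-Mul1 // r0:-2,r1:Add2,r2:Mul2,r3:2,r4:Mul1
cycle 9: stall // r0:-2,r1:Add2,r2:Mul2,r3:2,r4:Mul1
cycle 10: stall // r0:-2,r1:Add2,r2:Mul2,r3:2,r4:Mul1
cycle 11: CDB Add2=-16; stall // r0:-2,r1:-16,r2:Mul2,r3:2,r4:Mul1
cycle 12: stall // r0:-2,r1:-16,r2:Mul2,r3:2,r4:Mul1
cycle 13: stall // r0:-2,r1:-16,r2:Mul2,r3:2,r4:Mul1
cycle 14: CDB Add1=-32; stall // r0:-2,r1:-16,r2:Mul2,r3:2,r4:Mul1
cycle 15: CDB Mul2=224; issue MUL r4<-Mul2 // r0:-2,r1:-16,r2:224,r3:2,r4:Mul2
cycle 16: - // r0:-2,r1:-16,r2:224,r3:2,r4:Mul2
cycle 17: - // r0:-2,r1:-16,r2:224,r3:2,r4:Mul2
cycle 18: - // r0:-2,r1:-16,r2:224,r3:2,r4:Mul2

STATUS = VALUE -16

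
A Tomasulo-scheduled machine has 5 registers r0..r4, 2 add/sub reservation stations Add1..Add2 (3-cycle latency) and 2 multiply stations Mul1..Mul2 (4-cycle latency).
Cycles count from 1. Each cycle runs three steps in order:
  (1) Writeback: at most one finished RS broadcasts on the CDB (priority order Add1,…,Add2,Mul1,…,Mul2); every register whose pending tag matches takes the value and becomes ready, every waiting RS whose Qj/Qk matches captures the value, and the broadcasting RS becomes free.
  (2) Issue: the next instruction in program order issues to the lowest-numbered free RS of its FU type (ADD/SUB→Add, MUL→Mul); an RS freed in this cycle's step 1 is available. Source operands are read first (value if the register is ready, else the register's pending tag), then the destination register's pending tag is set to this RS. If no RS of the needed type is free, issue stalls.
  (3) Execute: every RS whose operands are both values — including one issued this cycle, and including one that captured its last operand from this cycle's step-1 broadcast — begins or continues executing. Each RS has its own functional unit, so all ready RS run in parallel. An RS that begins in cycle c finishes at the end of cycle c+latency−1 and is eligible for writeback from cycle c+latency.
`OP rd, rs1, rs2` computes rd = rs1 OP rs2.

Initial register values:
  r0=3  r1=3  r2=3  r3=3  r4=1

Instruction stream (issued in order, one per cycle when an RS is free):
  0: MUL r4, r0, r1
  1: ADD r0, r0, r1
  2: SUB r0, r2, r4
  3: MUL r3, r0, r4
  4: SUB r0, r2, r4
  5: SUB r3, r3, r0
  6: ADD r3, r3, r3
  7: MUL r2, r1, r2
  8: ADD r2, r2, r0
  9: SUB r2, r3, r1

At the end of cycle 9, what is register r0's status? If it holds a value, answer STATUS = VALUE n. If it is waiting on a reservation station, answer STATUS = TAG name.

cycle 1: issue MUL r4<-Mul1 // r0:3,r1:3,r2:3,r3:3,r4:Mul1
cycle 2: issue ADD r0<-Add1 // r0:Add1,r1:3,r2:3,r3:3,r4:Mul1
cycle 3: issue SUB r0<-Add2 // r0:Add2,r1:3,r2:3,r3:3,r4:Mul1
cycle 4: issue MUL r3<-Mul2 // r0:Add2,r1:3,r2:3,r3:Mul2,r4:Mul1
cycle 5: CDB Add1=6; issue SUB r0<-Add1 // r0:Add1,r1:3,r2:3,r3:Mul2,r4:Mul1
cycle 6: CDB Mul1=9; stall // r0:Add1,r1:3,r2:3,r3:Mul2,r4:9
cycle 7: stall // r0:Add1,r1:3,r2:3,r3:Mul2,r4:9
cycle 8: stall // r0:Add1,r1:3,r2:3,r3:Mul2,r4:9
cycle 9: CDB Add1=-6; issue SUB r3<-Add1 // r0:-6,r1:3,r2:3,r3:Add1,r4:9

STATUS = VALUE -6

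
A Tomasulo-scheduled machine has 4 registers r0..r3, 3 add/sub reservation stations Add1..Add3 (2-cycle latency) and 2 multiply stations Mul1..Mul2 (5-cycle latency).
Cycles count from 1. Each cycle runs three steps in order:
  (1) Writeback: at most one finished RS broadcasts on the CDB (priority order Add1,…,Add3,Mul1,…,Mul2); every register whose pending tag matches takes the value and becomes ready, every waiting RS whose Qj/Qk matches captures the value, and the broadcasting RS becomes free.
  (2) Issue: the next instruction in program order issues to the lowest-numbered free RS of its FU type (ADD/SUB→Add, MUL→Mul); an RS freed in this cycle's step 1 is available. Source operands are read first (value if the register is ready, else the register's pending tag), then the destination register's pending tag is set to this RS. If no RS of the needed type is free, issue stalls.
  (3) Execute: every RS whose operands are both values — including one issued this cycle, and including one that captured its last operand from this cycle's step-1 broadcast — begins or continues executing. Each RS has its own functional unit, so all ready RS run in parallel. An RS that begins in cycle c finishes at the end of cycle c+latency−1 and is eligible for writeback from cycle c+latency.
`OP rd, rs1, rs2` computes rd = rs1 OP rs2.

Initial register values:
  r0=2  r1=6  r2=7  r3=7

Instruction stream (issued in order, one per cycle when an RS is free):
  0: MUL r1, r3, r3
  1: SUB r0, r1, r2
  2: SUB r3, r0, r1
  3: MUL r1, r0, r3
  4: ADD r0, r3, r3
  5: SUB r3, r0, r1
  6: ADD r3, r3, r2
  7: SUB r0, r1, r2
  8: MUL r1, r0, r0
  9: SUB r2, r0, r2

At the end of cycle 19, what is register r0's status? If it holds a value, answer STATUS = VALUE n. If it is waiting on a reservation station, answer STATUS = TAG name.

  c1: issue MUL r1<-Mul1  regs: r0:2,r1:Mul1,r2:7,r3:7
  c2: issue SUB r0<-Add1  regs: r0:Add1,r1:Mul1,r2:7,r3:7
  c3: issue SUB r3<-Add2  regs: r0:Add1,r1:Mul1,r2:7,r3:Add2
  c4: issue MUL r1<-Mul2  regs: r0:Add1,r1:Mul2,r2:7,r3:Add2
  c5: issue ADD r0<-Add3  regs: r0:Add3,r1:Mul2,r2:7,r3:Add2
  c6: CDB Mul1=49; stall  regs: r0:Add3,r1:Mul2,r2:7,r3:Add2
  c7: stall  regs: r0:Add3,r1:Mul2,r2:7,r3:Add2
  c8: CDB Add1=42; issue SUB r3<-Add1  regs: r0:Add3,r1:Mul2,r2:7,r3:Add1
  c9: stall  regs: r0:Add3,r1:Mul2,r2:7,r3:Add1
  c10: CDB Add2=-7; issue ADD r3<-Add2  regs: r0:Add3,r1:Mul2,r2:7,r3:Add2
  c11: stall  regs: r0:Add3,r1:Mul2,r2:7,r3:Add2
  c12: CDB Add3=-14; issue SUB r0<-Add3  regs: r0:Add3,r1:Mul2,r2:7,r3:Add2
  c13: issue MUL r1<-Mul1  regs: r0:Add3,r1:Mul1,r2:7,r3:Add2
  c14: stall  regs: r0:Add3,r1:Mul1,r2:7,r3:Add2
  c15: CDB Mul2=-294; stall  regs: r0:Add3,r1:Mul1,r2:7,r3:Add2
  c16: stall  regs: r0:Add3,r1:Mul1,r2:7,r3:Add2
  c17: CDB Add1=280; issue SUB r2<-Add1  regs: r0:Add3,r1:Mul1,r2:Add1,r3:Add2
  c18: CDB Add3=-301  regs: r0:-301,r1:Mul1,r2:Add1,r3:Add2
  c19: CDB Add2=287  regs: r0:-301,r1:Mul1,r2:Add1,r3:287

STATUS = VALUE -301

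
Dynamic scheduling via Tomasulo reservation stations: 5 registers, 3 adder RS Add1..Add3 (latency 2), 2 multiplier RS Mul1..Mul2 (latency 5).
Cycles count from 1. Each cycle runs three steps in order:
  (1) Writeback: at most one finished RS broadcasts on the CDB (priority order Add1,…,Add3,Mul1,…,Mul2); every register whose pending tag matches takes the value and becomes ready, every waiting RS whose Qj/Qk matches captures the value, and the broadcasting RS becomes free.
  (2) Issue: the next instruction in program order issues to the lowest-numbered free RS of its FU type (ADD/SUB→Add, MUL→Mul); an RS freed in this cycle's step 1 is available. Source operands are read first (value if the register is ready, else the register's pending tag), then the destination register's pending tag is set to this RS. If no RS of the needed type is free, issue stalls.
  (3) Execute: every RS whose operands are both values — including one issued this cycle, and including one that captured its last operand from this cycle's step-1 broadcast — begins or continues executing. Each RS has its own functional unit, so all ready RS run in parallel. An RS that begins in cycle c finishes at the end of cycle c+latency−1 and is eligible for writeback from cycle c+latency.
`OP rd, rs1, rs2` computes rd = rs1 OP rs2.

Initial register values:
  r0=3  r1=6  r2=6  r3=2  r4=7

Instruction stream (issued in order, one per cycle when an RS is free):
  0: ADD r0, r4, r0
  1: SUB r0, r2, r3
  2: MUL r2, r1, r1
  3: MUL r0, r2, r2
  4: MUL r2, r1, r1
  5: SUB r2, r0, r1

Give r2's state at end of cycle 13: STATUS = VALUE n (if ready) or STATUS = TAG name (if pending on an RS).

c1: issue ADD r0<-Add1 | r0:Add1,r1:6,r2:6,r3:2,r4:7
c2: issue SUB r0<-Add2 | r0:Add2,r1:6,r2:6,r3:2,r4:7
c3: CDB Add1=10; issue MUL r2<-Mul1 | r0:Add2,r1:6,r2:Mul1,r3:2,r4:7
c4: CDB Add2=4; issue MUL r0<-Mul2 | r0:Mul2,r1:6,r2:Mul1,r3:2,r4:7
c5: stall | r0:Mul2,r1:6,r2:Mul1,r3:2,r4:7
c6: stall | r0:Mul2,r1:6,r2:Mul1,r3:2,r4:7
c7: stall | r0:Mul2,r1:6,r2:Mul1,r3:2,r4:7
c8: CDB Mul1=36; issue MUL r2<-Mul1 | r0:Mul2,r1:6,r2:Mul1,r3:2,r4:7
c9: issue SUB r2<-Add1 | r0:Mul2,r1:6,r2:Add1,r3:2,r4:7
c10: - | r0:Mul2,r1:6,r2:Add1,r3:2,r4:7
c11: - | r0:Mul2,r1:6,r2:Add1,r3:2,r4:7
c12: - | r0:Mul2,r1:6,r2:Add1,r3:2,r4:7
c13: CDB Mul1=36 | r0:Mul2,r1:6,r2:Add1,r3:2,r4:7

STATUS = TAG Add1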